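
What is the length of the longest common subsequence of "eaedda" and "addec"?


LCS of "eaedda" and "addec"
DP table:
           a    d    d    e    c
      0    0    0    0    0    0
  e   0    0    0    0    1    1
  a   0    1    1    1    1    1
  e   0    1    1    1    2    2
  d   0    1    2    2    2    2
  d   0    1    2    3    3    3
  a   0    1    2    3    3    3
LCS length = dp[6][5] = 3

3


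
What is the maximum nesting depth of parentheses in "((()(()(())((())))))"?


Input: "((()(()(())((())))))"
Tracking depth:
  Position 0 '(': depth becomes 1
  Position 1 '(': depth becomes 2
  Position 2 '(': depth becomes 3
  Position 3 ')': depth becomes 2
  Position 4 '(': depth becomes 3
  Position 5 '(': depth becomes 4
  Position 6 ')': depth becomes 3
  Position 7 '(': depth becomes 4
  Position 8 '(': depth becomes 5
  Position 9 ')': depth becomes 4
  Position 10 ')': depth becomes 3
  Position 11 '(': depth becomes 4
  Position 12 '(': depth becomes 5
  Position 13 '(': depth becomes 6
  Position 14 ')': depth becomes 5
  Position 15 ')': depth becomes 4
  Position 16 ')': depth becomes 3
  Position 17 ')': depth becomes 2
  Position 18 ')': depth becomes 1
  Position 19 ')': depth becomes 0
Maximum depth reached: 6

6


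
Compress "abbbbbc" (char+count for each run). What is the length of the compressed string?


Input: abbbbbc
Runs:
  'a' x 1 => "a1"
  'b' x 5 => "b5"
  'c' x 1 => "c1"
Compressed: "a1b5c1"
Compressed length: 6

6


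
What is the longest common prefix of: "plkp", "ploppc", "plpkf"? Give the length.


Words: plkp, ploppc, plpkf
  Position 0: all 'p' => match
  Position 1: all 'l' => match
  Position 2: ('k', 'o', 'p') => mismatch, stop
LCP = "pl" (length 2)

2


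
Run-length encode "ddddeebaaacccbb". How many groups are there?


Input: ddddeebaaacccbb
Scanning for consecutive runs:
  Group 1: 'd' x 4 (positions 0-3)
  Group 2: 'e' x 2 (positions 4-5)
  Group 3: 'b' x 1 (positions 6-6)
  Group 4: 'a' x 3 (positions 7-9)
  Group 5: 'c' x 3 (positions 10-12)
  Group 6: 'b' x 2 (positions 13-14)
Total groups: 6

6


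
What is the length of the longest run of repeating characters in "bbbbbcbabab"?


Input: "bbbbbcbabab"
Scanning for longest run:
  Position 1 ('b'): continues run of 'b', length=2
  Position 2 ('b'): continues run of 'b', length=3
  Position 3 ('b'): continues run of 'b', length=4
  Position 4 ('b'): continues run of 'b', length=5
  Position 5 ('c'): new char, reset run to 1
  Position 6 ('b'): new char, reset run to 1
  Position 7 ('a'): new char, reset run to 1
  Position 8 ('b'): new char, reset run to 1
  Position 9 ('a'): new char, reset run to 1
  Position 10 ('b'): new char, reset run to 1
Longest run: 'b' with length 5

5


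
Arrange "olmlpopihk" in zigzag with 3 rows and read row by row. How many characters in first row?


Zigzag "olmlpopihk" into 3 rows:
Placing characters:
  'o' => row 0
  'l' => row 1
  'm' => row 2
  'l' => row 1
  'p' => row 0
  'o' => row 1
  'p' => row 2
  'i' => row 1
  'h' => row 0
  'k' => row 1
Rows:
  Row 0: "oph"
  Row 1: "lloik"
  Row 2: "mp"
First row length: 3

3


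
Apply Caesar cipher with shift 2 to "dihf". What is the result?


Caesar cipher: shift "dihf" by 2
  'd' (pos 3) + 2 = pos 5 = 'f'
  'i' (pos 8) + 2 = pos 10 = 'k'
  'h' (pos 7) + 2 = pos 9 = 'j'
  'f' (pos 5) + 2 = pos 7 = 'h'
Result: fkjh

fkjh


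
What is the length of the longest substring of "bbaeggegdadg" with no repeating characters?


Input: "bbaeggegdadg"
Sliding window (track last position of each char):
  Position 0 ('b'): window [0,0] length 1 -- new best
  Position 1 ('b'): repeat (last at 0), move window start to 1
  Position 1 ('b'): window [1,1] length 1
  Position 2 ('a'): window [1,2] length 2 -- new best
  Position 3 ('e'): window [1,3] length 3 -- new best
  Position 4 ('g'): window [1,4] length 4 -- new best
  Position 5 ('g'): repeat (last at 4), move window start to 5
  Position 5 ('g'): window [5,5] length 1
  Position 6 ('e'): window [5,6] length 2
  Position 7 ('g'): repeat (last at 5), move window start to 6
  Position 7 ('g'): window [6,7] length 2
  Position 8 ('d'): window [6,8] length 3
  Position 9 ('a'): window [6,9] length 4
  Position 10 ('d'): repeat (last at 8), move window start to 9
  Position 10 ('d'): window [9,10] length 2
  Position 11 ('g'): window [9,11] length 3
Longest substring with no repeats: "baeg" with length 4

4


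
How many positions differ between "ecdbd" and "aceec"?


Comparing "ecdbd" and "aceec" position by position:
  Position 0: 'e' vs 'a' => DIFFER
  Position 1: 'c' vs 'c' => same
  Position 2: 'd' vs 'e' => DIFFER
  Position 3: 'b' vs 'e' => DIFFER
  Position 4: 'd' vs 'c' => DIFFER
Positions that differ: 4

4


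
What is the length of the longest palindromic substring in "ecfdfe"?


Input: "ecfdfe"
Checking substrings for palindromes:
  [2:5] "fdf" (len 3) => palindrome
Longest palindromic substring: "fdf" with length 3

3


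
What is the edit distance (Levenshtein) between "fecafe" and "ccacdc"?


Computing edit distance: "fecafe" -> "ccacdc"
DP table:
           c    c    a    c    d    c
      0    1    2    3    4    5    6
  f   1    1    2    3    4    5    6
  e   2    2    2    3    4    5    6
  c   3    2    2    3    3    4    5
  a   4    3    3    2    3    4    5
  f   5    4    4    3    3    4    5
  e   6    5    5    4    4    4    5
Edit distance = dp[6][6] = 5

5


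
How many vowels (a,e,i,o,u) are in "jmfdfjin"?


Input: jmfdfjin
Checking each character:
  'j' at position 0: consonant
  'm' at position 1: consonant
  'f' at position 2: consonant
  'd' at position 3: consonant
  'f' at position 4: consonant
  'j' at position 5: consonant
  'i' at position 6: vowel (running total: 1)
  'n' at position 7: consonant
Total vowels: 1

1


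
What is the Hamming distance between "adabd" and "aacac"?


Comparing "adabd" and "aacac" position by position:
  Position 0: 'a' vs 'a' => same
  Position 1: 'd' vs 'a' => differ
  Position 2: 'a' vs 'c' => differ
  Position 3: 'b' vs 'a' => differ
  Position 4: 'd' vs 'c' => differ
Total differences (Hamming distance): 4

4


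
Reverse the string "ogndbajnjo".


Input: ogndbajnjo
Reading characters right to left:
  Position 9: 'o'
  Position 8: 'j'
  Position 7: 'n'
  Position 6: 'j'
  Position 5: 'a'
  Position 4: 'b'
  Position 3: 'd'
  Position 2: 'n'
  Position 1: 'g'
  Position 0: 'o'
Reversed: ojnjabdngo

ojnjabdngo


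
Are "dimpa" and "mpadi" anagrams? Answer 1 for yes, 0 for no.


Strings: "dimpa", "mpadi"
Sorted first:  adimp
Sorted second: adimp
Sorted forms match => anagrams

1


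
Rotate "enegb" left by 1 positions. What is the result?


Input: "enegb", rotate left by 1
First 1 characters: "e"
Remaining characters: "negb"
Concatenate remaining + first: "negb" + "e" = "negbe"

negbe


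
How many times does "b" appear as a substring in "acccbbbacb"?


Searching for "b" in "acccbbbacb"
Scanning each position:
  Position 0: "a" => no
  Position 1: "c" => no
  Position 2: "c" => no
  Position 3: "c" => no
  Position 4: "b" => MATCH
  Position 5: "b" => MATCH
  Position 6: "b" => MATCH
  Position 7: "a" => no
  Position 8: "c" => no
  Position 9: "b" => MATCH
Total occurrences: 4

4


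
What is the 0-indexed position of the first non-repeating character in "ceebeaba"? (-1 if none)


Input: ceebeaba
Character frequencies:
  'a': 2
  'b': 2
  'c': 1
  'e': 3
Scanning left to right for freq == 1:
  Position 0 ('c'): unique! => answer = 0

0


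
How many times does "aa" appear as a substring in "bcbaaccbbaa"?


Searching for "aa" in "bcbaaccbbaa"
Scanning each position:
  Position 0: "bc" => no
  Position 1: "cb" => no
  Position 2: "ba" => no
  Position 3: "aa" => MATCH
  Position 4: "ac" => no
  Position 5: "cc" => no
  Position 6: "cb" => no
  Position 7: "bb" => no
  Position 8: "ba" => no
  Position 9: "aa" => MATCH
Total occurrences: 2

2


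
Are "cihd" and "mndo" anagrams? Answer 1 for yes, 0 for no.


Strings: "cihd", "mndo"
Sorted first:  cdhi
Sorted second: dmno
Differ at position 0: 'c' vs 'd' => not anagrams

0


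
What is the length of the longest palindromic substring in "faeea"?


Input: "faeea"
Checking substrings for palindromes:
  [1:5] "aeea" (len 4) => palindrome
  [2:4] "ee" (len 2) => palindrome
Longest palindromic substring: "aeea" with length 4

4


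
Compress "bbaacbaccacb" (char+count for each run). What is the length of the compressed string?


Input: bbaacbaccacb
Runs:
  'b' x 2 => "b2"
  'a' x 2 => "a2"
  'c' x 1 => "c1"
  'b' x 1 => "b1"
  'a' x 1 => "a1"
  'c' x 2 => "c2"
  'a' x 1 => "a1"
  'c' x 1 => "c1"
  'b' x 1 => "b1"
Compressed: "b2a2c1b1a1c2a1c1b1"
Compressed length: 18

18


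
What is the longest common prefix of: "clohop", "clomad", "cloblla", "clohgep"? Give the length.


Words: clohop, clomad, cloblla, clohgep
  Position 0: all 'c' => match
  Position 1: all 'l' => match
  Position 2: all 'o' => match
  Position 3: ('h', 'm', 'b', 'h') => mismatch, stop
LCP = "clo" (length 3)

3


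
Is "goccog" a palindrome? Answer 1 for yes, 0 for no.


Input: goccog
Reversed: goccog
  Compare pos 0 ('g') with pos 5 ('g'): match
  Compare pos 1 ('o') with pos 4 ('o'): match
  Compare pos 2 ('c') with pos 3 ('c'): match
Result: palindrome

1


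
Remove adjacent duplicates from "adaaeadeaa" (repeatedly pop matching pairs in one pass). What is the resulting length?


Input: adaaeadeaa
Stack-based adjacent duplicate removal:
  Read 'a': push. Stack: a
  Read 'd': push. Stack: ad
  Read 'a': push. Stack: ada
  Read 'a': matches stack top 'a' => pop. Stack: ad
  Read 'e': push. Stack: ade
  Read 'a': push. Stack: adea
  Read 'd': push. Stack: adead
  Read 'e': push. Stack: adeade
  Read 'a': push. Stack: adeadea
  Read 'a': matches stack top 'a' => pop. Stack: adeade
Final stack: "adeade" (length 6)

6


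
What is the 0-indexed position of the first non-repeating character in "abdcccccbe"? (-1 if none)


Input: abdcccccbe
Character frequencies:
  'a': 1
  'b': 2
  'c': 5
  'd': 1
  'e': 1
Scanning left to right for freq == 1:
  Position 0 ('a'): unique! => answer = 0

0


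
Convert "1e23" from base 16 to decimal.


Input: "1e23" in base 16
Positional expansion:
  Digit '1' (value 1) x 16^3 = 4096
  Digit 'e' (value 14) x 16^2 = 3584
  Digit '2' (value 2) x 16^1 = 32
  Digit '3' (value 3) x 16^0 = 3
Sum = 7715

7715


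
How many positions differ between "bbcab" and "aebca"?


Comparing "bbcab" and "aebca" position by position:
  Position 0: 'b' vs 'a' => DIFFER
  Position 1: 'b' vs 'e' => DIFFER
  Position 2: 'c' vs 'b' => DIFFER
  Position 3: 'a' vs 'c' => DIFFER
  Position 4: 'b' vs 'a' => DIFFER
Positions that differ: 5

5


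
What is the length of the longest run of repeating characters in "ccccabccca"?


Input: "ccccabccca"
Scanning for longest run:
  Position 1 ('c'): continues run of 'c', length=2
  Position 2 ('c'): continues run of 'c', length=3
  Position 3 ('c'): continues run of 'c', length=4
  Position 4 ('a'): new char, reset run to 1
  Position 5 ('b'): new char, reset run to 1
  Position 6 ('c'): new char, reset run to 1
  Position 7 ('c'): continues run of 'c', length=2
  Position 8 ('c'): continues run of 'c', length=3
  Position 9 ('a'): new char, reset run to 1
Longest run: 'c' with length 4

4


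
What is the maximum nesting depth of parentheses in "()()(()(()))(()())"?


Input: "()()(()(()))(()())"
Tracking depth:
  Position 0 '(': depth becomes 1
  Position 1 ')': depth becomes 0
  Position 2 '(': depth becomes 1
  Position 3 ')': depth becomes 0
  Position 4 '(': depth becomes 1
  Position 5 '(': depth becomes 2
  Position 6 ')': depth becomes 1
  Position 7 '(': depth becomes 2
  Position 8 '(': depth becomes 3
  Position 9 ')': depth becomes 2
  Position 10 ')': depth becomes 1
  Position 11 ')': depth becomes 0
  Position 12 '(': depth becomes 1
  Position 13 '(': depth becomes 2
  Position 14 ')': depth becomes 1
  Position 15 '(': depth becomes 2
  Position 16 ')': depth becomes 1
  Position 17 ')': depth becomes 0
Maximum depth reached: 3

3


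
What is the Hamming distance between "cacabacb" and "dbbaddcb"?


Comparing "cacabacb" and "dbbaddcb" position by position:
  Position 0: 'c' vs 'd' => differ
  Position 1: 'a' vs 'b' => differ
  Position 2: 'c' vs 'b' => differ
  Position 3: 'a' vs 'a' => same
  Position 4: 'b' vs 'd' => differ
  Position 5: 'a' vs 'd' => differ
  Position 6: 'c' vs 'c' => same
  Position 7: 'b' vs 'b' => same
Total differences (Hamming distance): 5

5


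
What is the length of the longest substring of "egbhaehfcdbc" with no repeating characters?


Input: "egbhaehfcdbc"
Sliding window (track last position of each char):
  Position 0 ('e'): window [0,0] length 1 -- new best
  Position 1 ('g'): window [0,1] length 2 -- new best
  Position 2 ('b'): window [0,2] length 3 -- new best
  Position 3 ('h'): window [0,3] length 4 -- new best
  Position 4 ('a'): window [0,4] length 5 -- new best
  Position 5 ('e'): repeat (last at 0), move window start to 1
  Position 5 ('e'): window [1,5] length 5
  Position 6 ('h'): repeat (last at 3), move window start to 4
  Position 6 ('h'): window [4,6] length 3
  Position 7 ('f'): window [4,7] length 4
  Position 8 ('c'): window [4,8] length 5
  Position 9 ('d'): window [4,9] length 6 -- new best
  Position 10 ('b'): window [4,10] length 7 -- new best
  Position 11 ('c'): repeat (last at 8), move window start to 9
  Position 11 ('c'): window [9,11] length 3
Longest substring with no repeats: "aehfcdb" with length 7

7


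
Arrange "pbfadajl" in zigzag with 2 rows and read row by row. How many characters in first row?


Zigzag "pbfadajl" into 2 rows:
Placing characters:
  'p' => row 0
  'b' => row 1
  'f' => row 0
  'a' => row 1
  'd' => row 0
  'a' => row 1
  'j' => row 0
  'l' => row 1
Rows:
  Row 0: "pfdj"
  Row 1: "baal"
First row length: 4

4


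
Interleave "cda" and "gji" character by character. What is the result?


Interleaving "cda" and "gji":
  Position 0: 'c' from first, 'g' from second => "cg"
  Position 1: 'd' from first, 'j' from second => "dj"
  Position 2: 'a' from first, 'i' from second => "ai"
Result: cgdjai

cgdjai


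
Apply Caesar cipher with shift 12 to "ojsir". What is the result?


Caesar cipher: shift "ojsir" by 12
  'o' (pos 14) + 12 = pos 0 = 'a'
  'j' (pos 9) + 12 = pos 21 = 'v'
  's' (pos 18) + 12 = pos 4 = 'e'
  'i' (pos 8) + 12 = pos 20 = 'u'
  'r' (pos 17) + 12 = pos 3 = 'd'
Result: aveud

aveud


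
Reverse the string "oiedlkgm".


Input: oiedlkgm
Reading characters right to left:
  Position 7: 'm'
  Position 6: 'g'
  Position 5: 'k'
  Position 4: 'l'
  Position 3: 'd'
  Position 2: 'e'
  Position 1: 'i'
  Position 0: 'o'
Reversed: mgkldeio

mgkldeio


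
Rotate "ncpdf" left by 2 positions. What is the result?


Input: "ncpdf", rotate left by 2
First 2 characters: "nc"
Remaining characters: "pdf"
Concatenate remaining + first: "pdf" + "nc" = "pdfnc"

pdfnc


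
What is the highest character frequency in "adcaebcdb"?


Input: adcaebcdb
Character counts:
  'a': 2
  'b': 2
  'c': 2
  'd': 2
  'e': 1
Maximum frequency: 2

2


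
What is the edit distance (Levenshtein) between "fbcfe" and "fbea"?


Computing edit distance: "fbcfe" -> "fbea"
DP table:
           f    b    e    a
      0    1    2    3    4
  f   1    0    1    2    3
  b   2    1    0    1    2
  c   3    2    1    1    2
  f   4    3    2    2    2
  e   5    4    3    2    3
Edit distance = dp[5][4] = 3

3


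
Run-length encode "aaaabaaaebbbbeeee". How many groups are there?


Input: aaaabaaaebbbbeeee
Scanning for consecutive runs:
  Group 1: 'a' x 4 (positions 0-3)
  Group 2: 'b' x 1 (positions 4-4)
  Group 3: 'a' x 3 (positions 5-7)
  Group 4: 'e' x 1 (positions 8-8)
  Group 5: 'b' x 4 (positions 9-12)
  Group 6: 'e' x 4 (positions 13-16)
Total groups: 6

6


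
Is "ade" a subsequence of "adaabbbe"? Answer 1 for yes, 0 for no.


Check if "ade" is a subsequence of "adaabbbe"
Greedy scan:
  Position 0 ('a'): matches sub[0] = 'a'
  Position 1 ('d'): matches sub[1] = 'd'
  Position 2 ('a'): no match needed
  Position 3 ('a'): no match needed
  Position 4 ('b'): no match needed
  Position 5 ('b'): no match needed
  Position 6 ('b'): no match needed
  Position 7 ('e'): matches sub[2] = 'e'
All 3 characters matched => is a subsequence

1


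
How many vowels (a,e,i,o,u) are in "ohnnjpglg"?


Input: ohnnjpglg
Checking each character:
  'o' at position 0: vowel (running total: 1)
  'h' at position 1: consonant
  'n' at position 2: consonant
  'n' at position 3: consonant
  'j' at position 4: consonant
  'p' at position 5: consonant
  'g' at position 6: consonant
  'l' at position 7: consonant
  'g' at position 8: consonant
Total vowels: 1

1


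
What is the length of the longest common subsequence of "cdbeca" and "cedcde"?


LCS of "cdbeca" and "cedcde"
DP table:
           c    e    d    c    d    e
      0    0    0    0    0    0    0
  c   0    1    1    1    1    1    1
  d   0    1    1    2    2    2    2
  b   0    1    1    2    2    2    2
  e   0    1    2    2    2    2    3
  c   0    1    2    2    3    3    3
  a   0    1    2    2    3    3    3
LCS length = dp[6][6] = 3

3


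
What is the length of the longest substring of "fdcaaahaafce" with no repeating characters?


Input: "fdcaaahaafce"
Sliding window (track last position of each char):
  Position 0 ('f'): window [0,0] length 1 -- new best
  Position 1 ('d'): window [0,1] length 2 -- new best
  Position 2 ('c'): window [0,2] length 3 -- new best
  Position 3 ('a'): window [0,3] length 4 -- new best
  Position 4 ('a'): repeat (last at 3), move window start to 4
  Position 4 ('a'): window [4,4] length 1
  Position 5 ('a'): repeat (last at 4), move window start to 5
  Position 5 ('a'): window [5,5] length 1
  Position 6 ('h'): window [5,6] length 2
  Position 7 ('a'): repeat (last at 5), move window start to 6
  Position 7 ('a'): window [6,7] length 2
  Position 8 ('a'): repeat (last at 7), move window start to 8
  Position 8 ('a'): window [8,8] length 1
  Position 9 ('f'): window [8,9] length 2
  Position 10 ('c'): window [8,10] length 3
  Position 11 ('e'): window [8,11] length 4
Longest substring with no repeats: "fdca" with length 4

4


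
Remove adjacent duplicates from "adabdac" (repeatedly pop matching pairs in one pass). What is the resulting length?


Input: adabdac
Stack-based adjacent duplicate removal:
  Read 'a': push. Stack: a
  Read 'd': push. Stack: ad
  Read 'a': push. Stack: ada
  Read 'b': push. Stack: adab
  Read 'd': push. Stack: adabd
  Read 'a': push. Stack: adabda
  Read 'c': push. Stack: adabdac
Final stack: "adabdac" (length 7)

7


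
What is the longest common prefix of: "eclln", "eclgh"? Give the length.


Words: eclln, eclgh
  Position 0: all 'e' => match
  Position 1: all 'c' => match
  Position 2: all 'l' => match
  Position 3: ('l', 'g') => mismatch, stop
LCP = "ecl" (length 3)

3


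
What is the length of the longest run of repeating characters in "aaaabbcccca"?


Input: "aaaabbcccca"
Scanning for longest run:
  Position 1 ('a'): continues run of 'a', length=2
  Position 2 ('a'): continues run of 'a', length=3
  Position 3 ('a'): continues run of 'a', length=4
  Position 4 ('b'): new char, reset run to 1
  Position 5 ('b'): continues run of 'b', length=2
  Position 6 ('c'): new char, reset run to 1
  Position 7 ('c'): continues run of 'c', length=2
  Position 8 ('c'): continues run of 'c', length=3
  Position 9 ('c'): continues run of 'c', length=4
  Position 10 ('a'): new char, reset run to 1
Longest run: 'a' with length 4

4


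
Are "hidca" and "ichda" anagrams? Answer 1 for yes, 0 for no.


Strings: "hidca", "ichda"
Sorted first:  acdhi
Sorted second: acdhi
Sorted forms match => anagrams

1


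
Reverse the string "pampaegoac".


Input: pampaegoac
Reading characters right to left:
  Position 9: 'c'
  Position 8: 'a'
  Position 7: 'o'
  Position 6: 'g'
  Position 5: 'e'
  Position 4: 'a'
  Position 3: 'p'
  Position 2: 'm'
  Position 1: 'a'
  Position 0: 'p'
Reversed: caogeapmap

caogeapmap


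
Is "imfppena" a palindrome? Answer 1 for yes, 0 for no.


Input: imfppena
Reversed: aneppfmi
  Compare pos 0 ('i') with pos 7 ('a'): MISMATCH
  Compare pos 1 ('m') with pos 6 ('n'): MISMATCH
  Compare pos 2 ('f') with pos 5 ('e'): MISMATCH
  Compare pos 3 ('p') with pos 4 ('p'): match
Result: not a palindrome

0


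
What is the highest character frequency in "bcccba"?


Input: bcccba
Character counts:
  'a': 1
  'b': 2
  'c': 3
Maximum frequency: 3

3


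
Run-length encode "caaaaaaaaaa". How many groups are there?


Input: caaaaaaaaaa
Scanning for consecutive runs:
  Group 1: 'c' x 1 (positions 0-0)
  Group 2: 'a' x 10 (positions 1-10)
Total groups: 2

2


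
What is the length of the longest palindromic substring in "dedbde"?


Input: "dedbde"
Checking substrings for palindromes:
  [1:6] "edbde" (len 5) => palindrome
  [0:3] "ded" (len 3) => palindrome
  [2:5] "dbd" (len 3) => palindrome
Longest palindromic substring: "edbde" with length 5

5


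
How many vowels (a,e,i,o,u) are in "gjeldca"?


Input: gjeldca
Checking each character:
  'g' at position 0: consonant
  'j' at position 1: consonant
  'e' at position 2: vowel (running total: 1)
  'l' at position 3: consonant
  'd' at position 4: consonant
  'c' at position 5: consonant
  'a' at position 6: vowel (running total: 2)
Total vowels: 2

2


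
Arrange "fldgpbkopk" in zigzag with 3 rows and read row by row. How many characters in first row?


Zigzag "fldgpbkopk" into 3 rows:
Placing characters:
  'f' => row 0
  'l' => row 1
  'd' => row 2
  'g' => row 1
  'p' => row 0
  'b' => row 1
  'k' => row 2
  'o' => row 1
  'p' => row 0
  'k' => row 1
Rows:
  Row 0: "fpp"
  Row 1: "lgbok"
  Row 2: "dk"
First row length: 3

3


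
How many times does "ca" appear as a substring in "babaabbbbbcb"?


Searching for "ca" in "babaabbbbbcb"
Scanning each position:
  Position 0: "ba" => no
  Position 1: "ab" => no
  Position 2: "ba" => no
  Position 3: "aa" => no
  Position 4: "ab" => no
  Position 5: "bb" => no
  Position 6: "bb" => no
  Position 7: "bb" => no
  Position 8: "bb" => no
  Position 9: "bc" => no
  Position 10: "cb" => no
Total occurrences: 0

0


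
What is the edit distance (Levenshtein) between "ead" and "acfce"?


Computing edit distance: "ead" -> "acfce"
DP table:
           a    c    f    c    e
      0    1    2    3    4    5
  e   1    1    2    3    4    4
  a   2    1    2    3    4    5
  d   3    2    2    3    4    5
Edit distance = dp[3][5] = 5

5


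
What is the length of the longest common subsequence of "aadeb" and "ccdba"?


LCS of "aadeb" and "ccdba"
DP table:
           c    c    d    b    a
      0    0    0    0    0    0
  a   0    0    0    0    0    1
  a   0    0    0    0    0    1
  d   0    0    0    1    1    1
  e   0    0    0    1    1    1
  b   0    0    0    1    2    2
LCS length = dp[5][5] = 2

2


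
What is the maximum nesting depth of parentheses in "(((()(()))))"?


Input: "(((()(()))))"
Tracking depth:
  Position 0 '(': depth becomes 1
  Position 1 '(': depth becomes 2
  Position 2 '(': depth becomes 3
  Position 3 '(': depth becomes 4
  Position 4 ')': depth becomes 3
  Position 5 '(': depth becomes 4
  Position 6 '(': depth becomes 5
  Position 7 ')': depth becomes 4
  Position 8 ')': depth becomes 3
  Position 9 ')': depth becomes 2
  Position 10 ')': depth becomes 1
  Position 11 ')': depth becomes 0
Maximum depth reached: 5

5


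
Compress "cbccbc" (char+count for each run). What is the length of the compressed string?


Input: cbccbc
Runs:
  'c' x 1 => "c1"
  'b' x 1 => "b1"
  'c' x 2 => "c2"
  'b' x 1 => "b1"
  'c' x 1 => "c1"
Compressed: "c1b1c2b1c1"
Compressed length: 10

10


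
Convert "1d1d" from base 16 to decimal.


Input: "1d1d" in base 16
Positional expansion:
  Digit '1' (value 1) x 16^3 = 4096
  Digit 'd' (value 13) x 16^2 = 3328
  Digit '1' (value 1) x 16^1 = 16
  Digit 'd' (value 13) x 16^0 = 13
Sum = 7453

7453


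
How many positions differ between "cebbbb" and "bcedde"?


Comparing "cebbbb" and "bcedde" position by position:
  Position 0: 'c' vs 'b' => DIFFER
  Position 1: 'e' vs 'c' => DIFFER
  Position 2: 'b' vs 'e' => DIFFER
  Position 3: 'b' vs 'd' => DIFFER
  Position 4: 'b' vs 'd' => DIFFER
  Position 5: 'b' vs 'e' => DIFFER
Positions that differ: 6

6


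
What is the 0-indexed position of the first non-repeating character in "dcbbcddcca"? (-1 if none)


Input: dcbbcddcca
Character frequencies:
  'a': 1
  'b': 2
  'c': 4
  'd': 3
Scanning left to right for freq == 1:
  Position 0 ('d'): freq=3, skip
  Position 1 ('c'): freq=4, skip
  Position 2 ('b'): freq=2, skip
  Position 3 ('b'): freq=2, skip
  Position 4 ('c'): freq=4, skip
  Position 5 ('d'): freq=3, skip
  Position 6 ('d'): freq=3, skip
  Position 7 ('c'): freq=4, skip
  Position 8 ('c'): freq=4, skip
  Position 9 ('a'): unique! => answer = 9

9


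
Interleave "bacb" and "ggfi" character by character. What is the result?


Interleaving "bacb" and "ggfi":
  Position 0: 'b' from first, 'g' from second => "bg"
  Position 1: 'a' from first, 'g' from second => "ag"
  Position 2: 'c' from first, 'f' from second => "cf"
  Position 3: 'b' from first, 'i' from second => "bi"
Result: bgagcfbi

bgagcfbi


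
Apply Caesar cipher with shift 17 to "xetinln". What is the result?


Caesar cipher: shift "xetinln" by 17
  'x' (pos 23) + 17 = pos 14 = 'o'
  'e' (pos 4) + 17 = pos 21 = 'v'
  't' (pos 19) + 17 = pos 10 = 'k'
  'i' (pos 8) + 17 = pos 25 = 'z'
  'n' (pos 13) + 17 = pos 4 = 'e'
  'l' (pos 11) + 17 = pos 2 = 'c'
  'n' (pos 13) + 17 = pos 4 = 'e'
Result: ovkzece

ovkzece


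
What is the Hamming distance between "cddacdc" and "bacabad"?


Comparing "cddacdc" and "bacabad" position by position:
  Position 0: 'c' vs 'b' => differ
  Position 1: 'd' vs 'a' => differ
  Position 2: 'd' vs 'c' => differ
  Position 3: 'a' vs 'a' => same
  Position 4: 'c' vs 'b' => differ
  Position 5: 'd' vs 'a' => differ
  Position 6: 'c' vs 'd' => differ
Total differences (Hamming distance): 6

6


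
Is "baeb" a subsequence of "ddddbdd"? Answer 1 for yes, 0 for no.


Check if "baeb" is a subsequence of "ddddbdd"
Greedy scan:
  Position 0 ('d'): no match needed
  Position 1 ('d'): no match needed
  Position 2 ('d'): no match needed
  Position 3 ('d'): no match needed
  Position 4 ('b'): matches sub[0] = 'b'
  Position 5 ('d'): no match needed
  Position 6 ('d'): no match needed
Only matched 1/4 characters => not a subsequence

0


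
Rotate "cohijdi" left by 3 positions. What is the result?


Input: "cohijdi", rotate left by 3
First 3 characters: "coh"
Remaining characters: "ijdi"
Concatenate remaining + first: "ijdi" + "coh" = "ijdicoh"

ijdicoh


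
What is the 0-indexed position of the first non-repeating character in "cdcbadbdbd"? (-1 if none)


Input: cdcbadbdbd
Character frequencies:
  'a': 1
  'b': 3
  'c': 2
  'd': 4
Scanning left to right for freq == 1:
  Position 0 ('c'): freq=2, skip
  Position 1 ('d'): freq=4, skip
  Position 2 ('c'): freq=2, skip
  Position 3 ('b'): freq=3, skip
  Position 4 ('a'): unique! => answer = 4

4


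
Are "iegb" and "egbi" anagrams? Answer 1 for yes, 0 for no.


Strings: "iegb", "egbi"
Sorted first:  begi
Sorted second: begi
Sorted forms match => anagrams

1


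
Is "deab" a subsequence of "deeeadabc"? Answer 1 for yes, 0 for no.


Check if "deab" is a subsequence of "deeeadabc"
Greedy scan:
  Position 0 ('d'): matches sub[0] = 'd'
  Position 1 ('e'): matches sub[1] = 'e'
  Position 2 ('e'): no match needed
  Position 3 ('e'): no match needed
  Position 4 ('a'): matches sub[2] = 'a'
  Position 5 ('d'): no match needed
  Position 6 ('a'): no match needed
  Position 7 ('b'): matches sub[3] = 'b'
  Position 8 ('c'): no match needed
All 4 characters matched => is a subsequence

1


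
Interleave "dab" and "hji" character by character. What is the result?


Interleaving "dab" and "hji":
  Position 0: 'd' from first, 'h' from second => "dh"
  Position 1: 'a' from first, 'j' from second => "aj"
  Position 2: 'b' from first, 'i' from second => "bi"
Result: dhajbi

dhajbi


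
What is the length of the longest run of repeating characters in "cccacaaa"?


Input: "cccacaaa"
Scanning for longest run:
  Position 1 ('c'): continues run of 'c', length=2
  Position 2 ('c'): continues run of 'c', length=3
  Position 3 ('a'): new char, reset run to 1
  Position 4 ('c'): new char, reset run to 1
  Position 5 ('a'): new char, reset run to 1
  Position 6 ('a'): continues run of 'a', length=2
  Position 7 ('a'): continues run of 'a', length=3
Longest run: 'c' with length 3

3


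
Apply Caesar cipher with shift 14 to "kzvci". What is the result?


Caesar cipher: shift "kzvci" by 14
  'k' (pos 10) + 14 = pos 24 = 'y'
  'z' (pos 25) + 14 = pos 13 = 'n'
  'v' (pos 21) + 14 = pos 9 = 'j'
  'c' (pos 2) + 14 = pos 16 = 'q'
  'i' (pos 8) + 14 = pos 22 = 'w'
Result: ynjqw

ynjqw


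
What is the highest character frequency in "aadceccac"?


Input: aadceccac
Character counts:
  'a': 3
  'c': 4
  'd': 1
  'e': 1
Maximum frequency: 4

4


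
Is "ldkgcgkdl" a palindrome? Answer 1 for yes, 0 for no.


Input: ldkgcgkdl
Reversed: ldkgcgkdl
  Compare pos 0 ('l') with pos 8 ('l'): match
  Compare pos 1 ('d') with pos 7 ('d'): match
  Compare pos 2 ('k') with pos 6 ('k'): match
  Compare pos 3 ('g') with pos 5 ('g'): match
Result: palindrome

1


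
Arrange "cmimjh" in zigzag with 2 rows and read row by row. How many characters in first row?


Zigzag "cmimjh" into 2 rows:
Placing characters:
  'c' => row 0
  'm' => row 1
  'i' => row 0
  'm' => row 1
  'j' => row 0
  'h' => row 1
Rows:
  Row 0: "cij"
  Row 1: "mmh"
First row length: 3

3


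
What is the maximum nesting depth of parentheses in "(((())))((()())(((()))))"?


Input: "(((())))((()())(((()))))"
Tracking depth:
  Position 0 '(': depth becomes 1
  Position 1 '(': depth becomes 2
  Position 2 '(': depth becomes 3
  Position 3 '(': depth becomes 4
  Position 4 ')': depth becomes 3
  Position 5 ')': depth becomes 2
  Position 6 ')': depth becomes 1
  Position 7 ')': depth becomes 0
  Position 8 '(': depth becomes 1
  Position 9 '(': depth becomes 2
  Position 10 '(': depth becomes 3
  Position 11 ')': depth becomes 2
  Position 12 '(': depth becomes 3
  Position 13 ')': depth becomes 2
  Position 14 ')': depth becomes 1
  Position 15 '(': depth becomes 2
  Position 16 '(': depth becomes 3
  Position 17 '(': depth becomes 4
  Position 18 '(': depth becomes 5
  Position 19 ')': depth becomes 4
  Position 20 ')': depth becomes 3
  Position 21 ')': depth becomes 2
  Position 22 ')': depth becomes 1
  Position 23 ')': depth becomes 0
Maximum depth reached: 5

5


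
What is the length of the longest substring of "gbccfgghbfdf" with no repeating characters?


Input: "gbccfgghbfdf"
Sliding window (track last position of each char):
  Position 0 ('g'): window [0,0] length 1 -- new best
  Position 1 ('b'): window [0,1] length 2 -- new best
  Position 2 ('c'): window [0,2] length 3 -- new best
  Position 3 ('c'): repeat (last at 2), move window start to 3
  Position 3 ('c'): window [3,3] length 1
  Position 4 ('f'): window [3,4] length 2
  Position 5 ('g'): window [3,5] length 3
  Position 6 ('g'): repeat (last at 5), move window start to 6
  Position 6 ('g'): window [6,6] length 1
  Position 7 ('h'): window [6,7] length 2
  Position 8 ('b'): window [6,8] length 3
  Position 9 ('f'): window [6,9] length 4 -- new best
  Position 10 ('d'): window [6,10] length 5 -- new best
  Position 11 ('f'): repeat (last at 9), move window start to 10
  Position 11 ('f'): window [10,11] length 2
Longest substring with no repeats: "ghbfd" with length 5

5


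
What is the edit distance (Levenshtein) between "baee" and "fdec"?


Computing edit distance: "baee" -> "fdec"
DP table:
           f    d    e    c
      0    1    2    3    4
  b   1    1    2    3    4
  a   2    2    2    3    4
  e   3    3    3    2    3
  e   4    4    4    3    3
Edit distance = dp[4][4] = 3

3


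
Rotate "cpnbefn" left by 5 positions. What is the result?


Input: "cpnbefn", rotate left by 5
First 5 characters: "cpnbe"
Remaining characters: "fn"
Concatenate remaining + first: "fn" + "cpnbe" = "fncpnbe"

fncpnbe


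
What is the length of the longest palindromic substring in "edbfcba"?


Input: "edbfcba"
Checking substrings for palindromes:
  No multi-char palindromic substrings found
Longest palindromic substring: "e" with length 1

1


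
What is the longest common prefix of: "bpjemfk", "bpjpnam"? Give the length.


Words: bpjemfk, bpjpnam
  Position 0: all 'b' => match
  Position 1: all 'p' => match
  Position 2: all 'j' => match
  Position 3: ('e', 'p') => mismatch, stop
LCP = "bpj" (length 3)

3


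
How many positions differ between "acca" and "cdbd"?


Comparing "acca" and "cdbd" position by position:
  Position 0: 'a' vs 'c' => DIFFER
  Position 1: 'c' vs 'd' => DIFFER
  Position 2: 'c' vs 'b' => DIFFER
  Position 3: 'a' vs 'd' => DIFFER
Positions that differ: 4

4


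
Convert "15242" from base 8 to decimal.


Input: "15242" in base 8
Positional expansion:
  Digit '1' (value 1) x 8^4 = 4096
  Digit '5' (value 5) x 8^3 = 2560
  Digit '2' (value 2) x 8^2 = 128
  Digit '4' (value 4) x 8^1 = 32
  Digit '2' (value 2) x 8^0 = 2
Sum = 6818

6818


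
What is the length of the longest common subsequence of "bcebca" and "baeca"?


LCS of "bcebca" and "baeca"
DP table:
           b    a    e    c    a
      0    0    0    0    0    0
  b   0    1    1    1    1    1
  c   0    1    1    1    2    2
  e   0    1    1    2    2    2
  b   0    1    1    2    2    2
  c   0    1    1    2    3    3
  a   0    1    2    2    3    4
LCS length = dp[6][5] = 4

4


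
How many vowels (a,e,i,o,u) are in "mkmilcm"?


Input: mkmilcm
Checking each character:
  'm' at position 0: consonant
  'k' at position 1: consonant
  'm' at position 2: consonant
  'i' at position 3: vowel (running total: 1)
  'l' at position 4: consonant
  'c' at position 5: consonant
  'm' at position 6: consonant
Total vowels: 1

1


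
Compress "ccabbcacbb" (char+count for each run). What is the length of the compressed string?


Input: ccabbcacbb
Runs:
  'c' x 2 => "c2"
  'a' x 1 => "a1"
  'b' x 2 => "b2"
  'c' x 1 => "c1"
  'a' x 1 => "a1"
  'c' x 1 => "c1"
  'b' x 2 => "b2"
Compressed: "c2a1b2c1a1c1b2"
Compressed length: 14

14


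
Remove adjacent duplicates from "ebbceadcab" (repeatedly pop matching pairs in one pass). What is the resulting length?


Input: ebbceadcab
Stack-based adjacent duplicate removal:
  Read 'e': push. Stack: e
  Read 'b': push. Stack: eb
  Read 'b': matches stack top 'b' => pop. Stack: e
  Read 'c': push. Stack: ec
  Read 'e': push. Stack: ece
  Read 'a': push. Stack: ecea
  Read 'd': push. Stack: ecead
  Read 'c': push. Stack: eceadc
  Read 'a': push. Stack: eceadca
  Read 'b': push. Stack: eceadcab
Final stack: "eceadcab" (length 8)

8


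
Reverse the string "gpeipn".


Input: gpeipn
Reading characters right to left:
  Position 5: 'n'
  Position 4: 'p'
  Position 3: 'i'
  Position 2: 'e'
  Position 1: 'p'
  Position 0: 'g'
Reversed: npiepg

npiepg


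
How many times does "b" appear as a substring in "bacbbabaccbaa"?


Searching for "b" in "bacbbabaccbaa"
Scanning each position:
  Position 0: "b" => MATCH
  Position 1: "a" => no
  Position 2: "c" => no
  Position 3: "b" => MATCH
  Position 4: "b" => MATCH
  Position 5: "a" => no
  Position 6: "b" => MATCH
  Position 7: "a" => no
  Position 8: "c" => no
  Position 9: "c" => no
  Position 10: "b" => MATCH
  Position 11: "a" => no
  Position 12: "a" => no
Total occurrences: 5

5


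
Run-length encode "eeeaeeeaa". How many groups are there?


Input: eeeaeeeaa
Scanning for consecutive runs:
  Group 1: 'e' x 3 (positions 0-2)
  Group 2: 'a' x 1 (positions 3-3)
  Group 3: 'e' x 3 (positions 4-6)
  Group 4: 'a' x 2 (positions 7-8)
Total groups: 4

4


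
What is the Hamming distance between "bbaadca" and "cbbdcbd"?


Comparing "bbaadca" and "cbbdcbd" position by position:
  Position 0: 'b' vs 'c' => differ
  Position 1: 'b' vs 'b' => same
  Position 2: 'a' vs 'b' => differ
  Position 3: 'a' vs 'd' => differ
  Position 4: 'd' vs 'c' => differ
  Position 5: 'c' vs 'b' => differ
  Position 6: 'a' vs 'd' => differ
Total differences (Hamming distance): 6

6


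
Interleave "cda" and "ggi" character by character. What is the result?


Interleaving "cda" and "ggi":
  Position 0: 'c' from first, 'g' from second => "cg"
  Position 1: 'd' from first, 'g' from second => "dg"
  Position 2: 'a' from first, 'i' from second => "ai"
Result: cgdgai

cgdgai


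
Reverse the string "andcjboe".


Input: andcjboe
Reading characters right to left:
  Position 7: 'e'
  Position 6: 'o'
  Position 5: 'b'
  Position 4: 'j'
  Position 3: 'c'
  Position 2: 'd'
  Position 1: 'n'
  Position 0: 'a'
Reversed: eobjcdna

eobjcdna


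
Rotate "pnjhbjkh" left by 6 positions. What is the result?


Input: "pnjhbjkh", rotate left by 6
First 6 characters: "pnjhbj"
Remaining characters: "kh"
Concatenate remaining + first: "kh" + "pnjhbj" = "khpnjhbj"

khpnjhbj


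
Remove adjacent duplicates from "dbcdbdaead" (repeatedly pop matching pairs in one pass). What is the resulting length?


Input: dbcdbdaead
Stack-based adjacent duplicate removal:
  Read 'd': push. Stack: d
  Read 'b': push. Stack: db
  Read 'c': push. Stack: dbc
  Read 'd': push. Stack: dbcd
  Read 'b': push. Stack: dbcdb
  Read 'd': push. Stack: dbcdbd
  Read 'a': push. Stack: dbcdbda
  Read 'e': push. Stack: dbcdbdae
  Read 'a': push. Stack: dbcdbdaea
  Read 'd': push. Stack: dbcdbdaead
Final stack: "dbcdbdaead" (length 10)

10


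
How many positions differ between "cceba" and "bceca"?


Comparing "cceba" and "bceca" position by position:
  Position 0: 'c' vs 'b' => DIFFER
  Position 1: 'c' vs 'c' => same
  Position 2: 'e' vs 'e' => same
  Position 3: 'b' vs 'c' => DIFFER
  Position 4: 'a' vs 'a' => same
Positions that differ: 2

2


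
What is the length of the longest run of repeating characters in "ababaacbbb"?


Input: "ababaacbbb"
Scanning for longest run:
  Position 1 ('b'): new char, reset run to 1
  Position 2 ('a'): new char, reset run to 1
  Position 3 ('b'): new char, reset run to 1
  Position 4 ('a'): new char, reset run to 1
  Position 5 ('a'): continues run of 'a', length=2
  Position 6 ('c'): new char, reset run to 1
  Position 7 ('b'): new char, reset run to 1
  Position 8 ('b'): continues run of 'b', length=2
  Position 9 ('b'): continues run of 'b', length=3
Longest run: 'b' with length 3

3


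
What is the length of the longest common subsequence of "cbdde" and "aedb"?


LCS of "cbdde" and "aedb"
DP table:
           a    e    d    b
      0    0    0    0    0
  c   0    0    0    0    0
  b   0    0    0    0    1
  d   0    0    0    1    1
  d   0    0    0    1    1
  e   0    0    1    1    1
LCS length = dp[5][4] = 1

1


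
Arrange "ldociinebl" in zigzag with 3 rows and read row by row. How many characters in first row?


Zigzag "ldociinebl" into 3 rows:
Placing characters:
  'l' => row 0
  'd' => row 1
  'o' => row 2
  'c' => row 1
  'i' => row 0
  'i' => row 1
  'n' => row 2
  'e' => row 1
  'b' => row 0
  'l' => row 1
Rows:
  Row 0: "lib"
  Row 1: "dciel"
  Row 2: "on"
First row length: 3

3


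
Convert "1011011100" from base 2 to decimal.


Input: "1011011100" in base 2
Positional expansion:
  Digit '1' (value 1) x 2^9 = 512
  Digit '0' (value 0) x 2^8 = 0
  Digit '1' (value 1) x 2^7 = 128
  Digit '1' (value 1) x 2^6 = 64
  Digit '0' (value 0) x 2^5 = 0
  Digit '1' (value 1) x 2^4 = 16
  Digit '1' (value 1) x 2^3 = 8
  Digit '1' (value 1) x 2^2 = 4
  Digit '0' (value 0) x 2^1 = 0
  Digit '0' (value 0) x 2^0 = 0
Sum = 732

732


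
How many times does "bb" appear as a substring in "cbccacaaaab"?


Searching for "bb" in "cbccacaaaab"
Scanning each position:
  Position 0: "cb" => no
  Position 1: "bc" => no
  Position 2: "cc" => no
  Position 3: "ca" => no
  Position 4: "ac" => no
  Position 5: "ca" => no
  Position 6: "aa" => no
  Position 7: "aa" => no
  Position 8: "aa" => no
  Position 9: "ab" => no
Total occurrences: 0

0
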